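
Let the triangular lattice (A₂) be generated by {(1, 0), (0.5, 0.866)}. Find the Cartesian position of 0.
(0, 0)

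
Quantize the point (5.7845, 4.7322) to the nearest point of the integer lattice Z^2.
(6, 5)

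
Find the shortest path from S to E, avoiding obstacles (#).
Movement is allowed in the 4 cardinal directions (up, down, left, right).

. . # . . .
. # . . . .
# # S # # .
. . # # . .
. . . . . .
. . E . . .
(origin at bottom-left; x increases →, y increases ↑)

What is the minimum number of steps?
11
(one shortest path: (2, 3) → (2, 4) → (3, 4) → (4, 4) → (5, 4) → (5, 3) → (5, 2) → (4, 2) → (4, 1) → (3, 1) → (2, 1) → (2, 0))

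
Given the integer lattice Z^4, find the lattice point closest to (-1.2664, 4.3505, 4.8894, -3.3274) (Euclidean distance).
(-1, 4, 5, -3)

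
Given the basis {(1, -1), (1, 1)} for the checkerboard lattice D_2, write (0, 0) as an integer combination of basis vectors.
0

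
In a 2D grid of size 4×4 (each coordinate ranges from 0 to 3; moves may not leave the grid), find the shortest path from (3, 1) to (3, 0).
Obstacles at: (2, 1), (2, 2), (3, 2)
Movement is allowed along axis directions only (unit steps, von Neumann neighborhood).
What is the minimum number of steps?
1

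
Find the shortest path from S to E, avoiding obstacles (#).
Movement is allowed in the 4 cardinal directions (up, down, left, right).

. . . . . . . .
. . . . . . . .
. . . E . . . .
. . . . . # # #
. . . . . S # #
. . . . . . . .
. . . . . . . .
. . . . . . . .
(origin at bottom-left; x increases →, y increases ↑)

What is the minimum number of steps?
4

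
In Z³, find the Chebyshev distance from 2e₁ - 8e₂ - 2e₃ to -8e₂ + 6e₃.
8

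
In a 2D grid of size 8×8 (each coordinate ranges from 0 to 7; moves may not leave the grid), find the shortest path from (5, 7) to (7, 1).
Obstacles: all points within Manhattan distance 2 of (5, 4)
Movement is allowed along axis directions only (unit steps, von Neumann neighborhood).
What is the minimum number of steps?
14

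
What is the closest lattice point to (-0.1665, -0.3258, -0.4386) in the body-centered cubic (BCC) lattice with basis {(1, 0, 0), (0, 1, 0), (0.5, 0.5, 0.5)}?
(-0.5, -0.5, -0.5)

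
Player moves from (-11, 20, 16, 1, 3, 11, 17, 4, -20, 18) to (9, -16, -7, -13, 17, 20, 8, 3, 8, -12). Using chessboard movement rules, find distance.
36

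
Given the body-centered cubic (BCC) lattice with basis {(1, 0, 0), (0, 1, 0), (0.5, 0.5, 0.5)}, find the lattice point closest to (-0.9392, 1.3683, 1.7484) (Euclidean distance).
(-1, 1, 2)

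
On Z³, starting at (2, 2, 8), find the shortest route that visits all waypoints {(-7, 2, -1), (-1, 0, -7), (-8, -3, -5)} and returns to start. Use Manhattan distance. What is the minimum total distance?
60
(one optimal route: (2, 2, 8) → (-7, 2, -1) → (-8, -3, -5) → (-1, 0, -7) → (2, 2, 8))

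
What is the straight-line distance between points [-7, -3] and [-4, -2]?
3.16228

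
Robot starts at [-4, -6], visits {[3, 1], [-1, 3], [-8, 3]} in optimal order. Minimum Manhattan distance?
26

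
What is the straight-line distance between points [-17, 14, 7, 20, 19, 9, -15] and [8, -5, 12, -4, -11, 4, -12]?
50.2096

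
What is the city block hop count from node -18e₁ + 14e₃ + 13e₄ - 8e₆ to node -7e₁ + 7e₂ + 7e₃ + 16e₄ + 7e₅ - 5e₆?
38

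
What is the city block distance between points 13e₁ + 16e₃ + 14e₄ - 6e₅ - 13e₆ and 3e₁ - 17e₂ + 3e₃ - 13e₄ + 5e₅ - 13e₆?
78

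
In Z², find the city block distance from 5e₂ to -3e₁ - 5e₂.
13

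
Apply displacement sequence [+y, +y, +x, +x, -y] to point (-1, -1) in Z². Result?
(1, 0)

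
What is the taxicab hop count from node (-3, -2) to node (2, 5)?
12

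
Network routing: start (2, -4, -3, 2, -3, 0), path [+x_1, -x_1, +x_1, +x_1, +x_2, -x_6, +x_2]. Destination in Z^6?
(4, -2, -3, 2, -3, -1)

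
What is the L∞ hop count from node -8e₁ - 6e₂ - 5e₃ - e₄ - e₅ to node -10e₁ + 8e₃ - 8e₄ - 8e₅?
13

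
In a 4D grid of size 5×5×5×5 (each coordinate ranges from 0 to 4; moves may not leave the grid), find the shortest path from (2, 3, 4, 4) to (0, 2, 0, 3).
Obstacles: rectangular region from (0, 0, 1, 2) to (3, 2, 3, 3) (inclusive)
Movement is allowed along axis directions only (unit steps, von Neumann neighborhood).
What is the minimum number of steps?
8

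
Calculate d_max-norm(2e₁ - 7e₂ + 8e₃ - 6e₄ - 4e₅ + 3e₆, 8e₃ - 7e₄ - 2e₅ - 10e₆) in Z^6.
13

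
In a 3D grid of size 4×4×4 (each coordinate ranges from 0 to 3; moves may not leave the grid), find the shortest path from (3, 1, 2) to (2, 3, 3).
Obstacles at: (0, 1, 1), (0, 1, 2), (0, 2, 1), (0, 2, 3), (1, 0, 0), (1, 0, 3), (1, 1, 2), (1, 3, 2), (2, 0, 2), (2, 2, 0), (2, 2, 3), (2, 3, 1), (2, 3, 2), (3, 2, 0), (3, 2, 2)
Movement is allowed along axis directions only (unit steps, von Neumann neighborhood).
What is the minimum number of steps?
4
(one shortest path: (3, 1, 2) → (3, 1, 3) → (3, 2, 3) → (3, 3, 3) → (2, 3, 3))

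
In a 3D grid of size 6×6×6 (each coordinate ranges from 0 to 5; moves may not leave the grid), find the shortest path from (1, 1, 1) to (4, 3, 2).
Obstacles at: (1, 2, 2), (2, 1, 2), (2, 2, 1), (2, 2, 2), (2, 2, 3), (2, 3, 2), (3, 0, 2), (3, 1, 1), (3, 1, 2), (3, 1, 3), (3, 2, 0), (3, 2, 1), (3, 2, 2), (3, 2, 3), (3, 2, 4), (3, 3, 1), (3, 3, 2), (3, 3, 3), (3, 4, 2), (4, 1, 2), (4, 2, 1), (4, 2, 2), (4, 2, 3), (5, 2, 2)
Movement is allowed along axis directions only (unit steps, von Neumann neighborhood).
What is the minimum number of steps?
8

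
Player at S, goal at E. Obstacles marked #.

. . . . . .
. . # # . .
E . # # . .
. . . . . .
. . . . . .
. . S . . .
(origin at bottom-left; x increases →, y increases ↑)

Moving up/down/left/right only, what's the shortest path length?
5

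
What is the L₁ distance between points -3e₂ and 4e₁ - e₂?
6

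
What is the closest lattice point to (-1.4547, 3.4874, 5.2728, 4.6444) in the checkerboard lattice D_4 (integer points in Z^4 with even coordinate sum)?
(-1, 3, 5, 5)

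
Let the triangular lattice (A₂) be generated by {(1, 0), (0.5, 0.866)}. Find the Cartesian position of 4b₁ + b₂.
(4.5, 0.866)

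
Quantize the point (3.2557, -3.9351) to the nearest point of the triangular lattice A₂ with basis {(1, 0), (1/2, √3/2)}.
(3.5, -4.33)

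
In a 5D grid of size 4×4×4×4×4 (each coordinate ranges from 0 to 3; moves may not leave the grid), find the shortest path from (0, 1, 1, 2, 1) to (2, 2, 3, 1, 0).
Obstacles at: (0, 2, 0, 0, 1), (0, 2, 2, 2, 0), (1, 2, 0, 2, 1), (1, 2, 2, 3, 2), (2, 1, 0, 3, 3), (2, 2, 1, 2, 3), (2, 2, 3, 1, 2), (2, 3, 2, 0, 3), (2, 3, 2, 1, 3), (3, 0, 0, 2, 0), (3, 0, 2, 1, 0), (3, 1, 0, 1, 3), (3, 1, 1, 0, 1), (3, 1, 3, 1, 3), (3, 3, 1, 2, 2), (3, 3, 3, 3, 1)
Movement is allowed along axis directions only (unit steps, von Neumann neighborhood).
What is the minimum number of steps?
7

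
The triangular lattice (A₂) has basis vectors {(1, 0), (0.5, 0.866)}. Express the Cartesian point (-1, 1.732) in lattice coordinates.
-2b₁ + 2b₂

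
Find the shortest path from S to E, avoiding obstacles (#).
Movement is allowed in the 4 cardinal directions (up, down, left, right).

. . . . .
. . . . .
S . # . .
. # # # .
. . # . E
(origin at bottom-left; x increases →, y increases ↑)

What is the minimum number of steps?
8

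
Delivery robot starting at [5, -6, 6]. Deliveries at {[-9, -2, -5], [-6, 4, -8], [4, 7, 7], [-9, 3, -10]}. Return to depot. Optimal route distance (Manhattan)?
88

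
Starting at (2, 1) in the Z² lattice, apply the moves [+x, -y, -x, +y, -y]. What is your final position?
(2, 0)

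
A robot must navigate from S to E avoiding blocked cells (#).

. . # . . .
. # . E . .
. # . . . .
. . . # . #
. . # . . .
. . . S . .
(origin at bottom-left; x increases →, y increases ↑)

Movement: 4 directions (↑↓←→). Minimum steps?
6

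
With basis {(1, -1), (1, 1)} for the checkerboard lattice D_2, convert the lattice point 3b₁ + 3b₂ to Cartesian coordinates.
(6, 0)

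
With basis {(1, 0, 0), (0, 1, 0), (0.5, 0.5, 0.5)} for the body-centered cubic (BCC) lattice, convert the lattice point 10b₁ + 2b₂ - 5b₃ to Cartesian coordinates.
(7.5, -0.5, -2.5)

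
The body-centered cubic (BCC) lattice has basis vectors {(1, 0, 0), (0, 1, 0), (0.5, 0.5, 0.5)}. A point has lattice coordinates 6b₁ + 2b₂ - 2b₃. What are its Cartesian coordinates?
(5, 1, -1)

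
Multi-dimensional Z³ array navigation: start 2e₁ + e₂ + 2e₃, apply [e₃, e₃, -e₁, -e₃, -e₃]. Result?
(1, 1, 2)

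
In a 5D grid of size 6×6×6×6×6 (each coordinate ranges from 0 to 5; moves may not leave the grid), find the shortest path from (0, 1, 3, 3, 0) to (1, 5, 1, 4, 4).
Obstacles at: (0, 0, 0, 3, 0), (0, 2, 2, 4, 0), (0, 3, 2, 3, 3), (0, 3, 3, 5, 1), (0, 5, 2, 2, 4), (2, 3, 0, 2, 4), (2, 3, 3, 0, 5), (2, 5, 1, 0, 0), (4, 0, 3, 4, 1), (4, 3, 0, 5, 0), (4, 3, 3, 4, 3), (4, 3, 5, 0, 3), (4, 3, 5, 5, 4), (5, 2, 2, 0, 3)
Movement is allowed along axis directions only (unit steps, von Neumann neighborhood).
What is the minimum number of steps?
12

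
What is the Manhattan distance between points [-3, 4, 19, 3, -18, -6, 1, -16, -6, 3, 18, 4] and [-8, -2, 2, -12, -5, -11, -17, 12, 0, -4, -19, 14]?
167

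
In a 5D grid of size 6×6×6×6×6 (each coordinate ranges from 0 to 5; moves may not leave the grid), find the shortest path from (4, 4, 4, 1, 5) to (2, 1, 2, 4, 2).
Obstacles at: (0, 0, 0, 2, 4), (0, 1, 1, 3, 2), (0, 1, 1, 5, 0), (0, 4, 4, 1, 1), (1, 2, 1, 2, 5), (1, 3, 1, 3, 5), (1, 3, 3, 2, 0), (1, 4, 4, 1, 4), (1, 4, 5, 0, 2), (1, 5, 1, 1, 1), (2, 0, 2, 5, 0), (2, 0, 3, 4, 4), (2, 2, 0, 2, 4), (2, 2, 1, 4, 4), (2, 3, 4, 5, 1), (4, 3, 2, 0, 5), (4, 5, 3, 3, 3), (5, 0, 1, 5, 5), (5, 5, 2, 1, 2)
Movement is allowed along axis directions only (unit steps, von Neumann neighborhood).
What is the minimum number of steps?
13
(one shortest path: (4, 4, 4, 1, 5) → (3, 4, 4, 1, 5) → (2, 4, 4, 1, 5) → (2, 3, 4, 1, 5) → (2, 2, 4, 1, 5) → (2, 1, 4, 1, 5) → (2, 1, 3, 1, 5) → (2, 1, 2, 1, 5) → (2, 1, 2, 2, 5) → (2, 1, 2, 3, 5) → (2, 1, 2, 4, 5) → (2, 1, 2, 4, 4) → (2, 1, 2, 4, 3) → (2, 1, 2, 4, 2))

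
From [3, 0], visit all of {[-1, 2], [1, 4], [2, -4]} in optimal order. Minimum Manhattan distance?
18
(one optimal route: (3, 0) → (2, -4) → (-1, 2) → (1, 4))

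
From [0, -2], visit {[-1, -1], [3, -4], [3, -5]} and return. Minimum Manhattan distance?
16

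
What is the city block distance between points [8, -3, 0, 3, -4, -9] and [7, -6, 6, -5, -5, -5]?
23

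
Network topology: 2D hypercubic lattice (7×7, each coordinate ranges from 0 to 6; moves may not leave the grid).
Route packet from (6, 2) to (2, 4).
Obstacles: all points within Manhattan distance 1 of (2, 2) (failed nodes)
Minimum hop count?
6
(one shortest path: (6, 2) → (5, 2) → (4, 2) → (4, 3) → (3, 3) → (3, 4) → (2, 4))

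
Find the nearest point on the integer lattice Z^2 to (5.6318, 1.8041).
(6, 2)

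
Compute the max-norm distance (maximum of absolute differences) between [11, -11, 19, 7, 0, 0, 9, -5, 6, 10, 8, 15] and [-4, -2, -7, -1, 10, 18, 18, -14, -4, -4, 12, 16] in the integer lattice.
26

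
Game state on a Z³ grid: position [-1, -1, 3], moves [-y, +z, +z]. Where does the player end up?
(-1, -2, 5)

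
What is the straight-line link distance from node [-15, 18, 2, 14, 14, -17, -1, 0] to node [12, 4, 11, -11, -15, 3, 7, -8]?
54.7723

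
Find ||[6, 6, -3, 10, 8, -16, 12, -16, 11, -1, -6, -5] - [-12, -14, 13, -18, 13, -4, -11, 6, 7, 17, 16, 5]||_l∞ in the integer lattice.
28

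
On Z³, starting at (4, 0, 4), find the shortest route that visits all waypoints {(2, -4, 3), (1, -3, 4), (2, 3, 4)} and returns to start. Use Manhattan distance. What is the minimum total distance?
22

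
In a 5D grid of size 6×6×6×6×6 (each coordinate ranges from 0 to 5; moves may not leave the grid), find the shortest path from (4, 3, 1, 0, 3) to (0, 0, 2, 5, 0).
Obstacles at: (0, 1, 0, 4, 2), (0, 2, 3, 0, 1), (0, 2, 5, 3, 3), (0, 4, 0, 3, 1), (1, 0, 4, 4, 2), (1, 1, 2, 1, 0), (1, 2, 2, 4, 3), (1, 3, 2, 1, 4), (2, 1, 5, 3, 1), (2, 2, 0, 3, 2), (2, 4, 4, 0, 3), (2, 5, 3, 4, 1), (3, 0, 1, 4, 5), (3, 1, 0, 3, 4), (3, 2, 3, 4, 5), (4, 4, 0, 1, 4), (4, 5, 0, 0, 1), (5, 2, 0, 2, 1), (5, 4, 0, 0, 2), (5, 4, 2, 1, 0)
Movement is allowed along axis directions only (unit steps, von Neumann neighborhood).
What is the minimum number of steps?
16
(one shortest path: (4, 3, 1, 0, 3) → (3, 3, 1, 0, 3) → (2, 3, 1, 0, 3) → (1, 3, 1, 0, 3) → (0, 3, 1, 0, 3) → (0, 2, 1, 0, 3) → (0, 1, 1, 0, 3) → (0, 0, 1, 0, 3) → (0, 0, 2, 0, 3) → (0, 0, 2, 1, 3) → (0, 0, 2, 2, 3) → (0, 0, 2, 3, 3) → (0, 0, 2, 4, 3) → (0, 0, 2, 5, 3) → (0, 0, 2, 5, 2) → (0, 0, 2, 5, 1) → (0, 0, 2, 5, 0))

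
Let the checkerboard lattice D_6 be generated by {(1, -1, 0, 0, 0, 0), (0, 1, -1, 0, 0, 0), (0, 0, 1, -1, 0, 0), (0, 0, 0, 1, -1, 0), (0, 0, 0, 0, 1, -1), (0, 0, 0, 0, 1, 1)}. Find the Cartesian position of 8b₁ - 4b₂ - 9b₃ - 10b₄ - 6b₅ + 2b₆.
(8, -12, -5, -1, 6, 8)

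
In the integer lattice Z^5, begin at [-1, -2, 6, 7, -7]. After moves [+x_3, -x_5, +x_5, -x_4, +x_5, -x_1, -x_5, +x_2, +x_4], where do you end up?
(-2, -1, 7, 7, -7)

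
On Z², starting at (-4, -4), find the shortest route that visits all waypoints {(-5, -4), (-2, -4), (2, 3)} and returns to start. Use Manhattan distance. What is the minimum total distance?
28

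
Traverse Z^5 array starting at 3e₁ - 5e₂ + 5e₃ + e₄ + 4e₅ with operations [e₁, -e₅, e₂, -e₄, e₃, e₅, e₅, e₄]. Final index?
(4, -4, 6, 1, 5)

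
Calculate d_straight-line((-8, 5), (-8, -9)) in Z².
14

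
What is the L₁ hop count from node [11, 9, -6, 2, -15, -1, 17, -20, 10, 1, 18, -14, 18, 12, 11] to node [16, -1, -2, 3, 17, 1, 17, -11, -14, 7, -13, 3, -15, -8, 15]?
198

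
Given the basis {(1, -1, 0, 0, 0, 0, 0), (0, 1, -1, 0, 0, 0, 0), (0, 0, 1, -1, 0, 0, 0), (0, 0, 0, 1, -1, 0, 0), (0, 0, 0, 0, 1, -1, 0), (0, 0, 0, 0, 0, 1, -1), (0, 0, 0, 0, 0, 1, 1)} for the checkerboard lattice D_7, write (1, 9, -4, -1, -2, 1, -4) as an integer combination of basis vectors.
b₁ + 10b₂ + 6b₃ + 5b₄ + 3b₅ + 4b₆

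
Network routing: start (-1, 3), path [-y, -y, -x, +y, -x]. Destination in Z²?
(-3, 2)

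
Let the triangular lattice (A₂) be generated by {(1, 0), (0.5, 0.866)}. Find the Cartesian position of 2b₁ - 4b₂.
(0, -3.464)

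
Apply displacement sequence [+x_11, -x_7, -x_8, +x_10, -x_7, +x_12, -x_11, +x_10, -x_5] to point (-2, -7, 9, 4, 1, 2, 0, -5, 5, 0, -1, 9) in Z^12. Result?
(-2, -7, 9, 4, 0, 2, -2, -6, 5, 2, -1, 10)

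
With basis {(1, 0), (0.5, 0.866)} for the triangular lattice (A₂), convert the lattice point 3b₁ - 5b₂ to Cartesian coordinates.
(0.5, -4.33)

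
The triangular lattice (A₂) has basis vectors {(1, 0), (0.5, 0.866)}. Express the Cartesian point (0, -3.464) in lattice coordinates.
2b₁ - 4b₂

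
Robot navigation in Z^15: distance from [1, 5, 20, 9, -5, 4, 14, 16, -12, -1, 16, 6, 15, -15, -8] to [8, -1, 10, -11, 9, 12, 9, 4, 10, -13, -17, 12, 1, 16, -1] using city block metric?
207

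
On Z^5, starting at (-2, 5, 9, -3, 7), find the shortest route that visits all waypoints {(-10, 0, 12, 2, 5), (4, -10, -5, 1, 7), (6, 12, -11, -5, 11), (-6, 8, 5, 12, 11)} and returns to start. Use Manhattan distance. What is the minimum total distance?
186
(one optimal route: (-2, 5, 9, -3, 7) → (-10, 0, 12, 2, 5) → (4, -10, -5, 1, 7) → (6, 12, -11, -5, 11) → (-6, 8, 5, 12, 11) → (-2, 5, 9, -3, 7))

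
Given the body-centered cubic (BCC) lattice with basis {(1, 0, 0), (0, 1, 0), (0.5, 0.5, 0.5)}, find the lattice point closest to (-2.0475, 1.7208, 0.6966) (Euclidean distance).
(-2, 2, 1)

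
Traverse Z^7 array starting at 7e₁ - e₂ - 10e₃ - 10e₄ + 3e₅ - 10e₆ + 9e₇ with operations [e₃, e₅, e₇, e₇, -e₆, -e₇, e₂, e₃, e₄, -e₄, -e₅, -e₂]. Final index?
(7, -1, -8, -10, 3, -11, 10)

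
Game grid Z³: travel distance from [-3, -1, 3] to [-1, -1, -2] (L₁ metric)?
7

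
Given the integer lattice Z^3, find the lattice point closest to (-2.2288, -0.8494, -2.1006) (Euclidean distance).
(-2, -1, -2)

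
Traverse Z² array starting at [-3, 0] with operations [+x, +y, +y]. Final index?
(-2, 2)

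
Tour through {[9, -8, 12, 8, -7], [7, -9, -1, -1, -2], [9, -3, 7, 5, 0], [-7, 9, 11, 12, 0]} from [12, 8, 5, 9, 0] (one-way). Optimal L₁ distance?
118
(one optimal route: (12, 8, 5, 9, 0) → (-7, 9, 11, 12, 0) → (9, -8, 12, 8, -7) → (9, -3, 7, 5, 0) → (7, -9, -1, -1, -2))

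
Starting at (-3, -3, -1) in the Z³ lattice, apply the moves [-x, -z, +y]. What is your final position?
(-4, -2, -2)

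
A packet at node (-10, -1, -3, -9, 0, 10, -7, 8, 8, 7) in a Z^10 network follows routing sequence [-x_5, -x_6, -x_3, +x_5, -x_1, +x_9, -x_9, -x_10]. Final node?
(-11, -1, -4, -9, 0, 9, -7, 8, 8, 6)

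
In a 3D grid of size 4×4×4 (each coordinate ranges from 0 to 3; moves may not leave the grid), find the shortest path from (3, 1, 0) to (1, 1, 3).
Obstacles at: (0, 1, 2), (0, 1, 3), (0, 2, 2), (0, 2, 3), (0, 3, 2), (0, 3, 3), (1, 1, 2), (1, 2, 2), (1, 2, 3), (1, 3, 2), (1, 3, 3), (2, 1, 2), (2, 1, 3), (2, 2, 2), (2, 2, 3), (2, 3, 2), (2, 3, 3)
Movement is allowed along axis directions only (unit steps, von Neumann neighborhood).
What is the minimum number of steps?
7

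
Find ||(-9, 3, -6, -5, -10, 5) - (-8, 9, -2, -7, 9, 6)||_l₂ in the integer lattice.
20.4695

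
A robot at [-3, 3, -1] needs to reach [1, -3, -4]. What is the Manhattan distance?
13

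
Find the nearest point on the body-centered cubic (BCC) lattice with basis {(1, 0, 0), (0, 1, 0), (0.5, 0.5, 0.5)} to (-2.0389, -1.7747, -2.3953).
(-2, -2, -2)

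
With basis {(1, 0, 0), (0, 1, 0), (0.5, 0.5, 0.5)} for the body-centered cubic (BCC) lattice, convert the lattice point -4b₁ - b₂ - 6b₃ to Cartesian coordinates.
(-7, -4, -3)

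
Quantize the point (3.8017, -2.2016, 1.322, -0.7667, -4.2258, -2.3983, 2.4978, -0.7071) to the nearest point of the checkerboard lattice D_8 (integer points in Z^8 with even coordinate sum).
(4, -2, 1, -1, -4, -2, 3, -1)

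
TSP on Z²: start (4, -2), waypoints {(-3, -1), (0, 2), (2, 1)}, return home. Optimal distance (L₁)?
22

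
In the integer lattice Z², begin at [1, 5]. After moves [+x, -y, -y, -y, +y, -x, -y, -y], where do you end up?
(1, 1)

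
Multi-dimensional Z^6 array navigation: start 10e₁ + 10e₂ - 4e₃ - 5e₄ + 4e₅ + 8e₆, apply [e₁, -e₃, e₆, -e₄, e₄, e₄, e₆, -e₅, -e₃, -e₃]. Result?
(11, 10, -7, -4, 3, 10)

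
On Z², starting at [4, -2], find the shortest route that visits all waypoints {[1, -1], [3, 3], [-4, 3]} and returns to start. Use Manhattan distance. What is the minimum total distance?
26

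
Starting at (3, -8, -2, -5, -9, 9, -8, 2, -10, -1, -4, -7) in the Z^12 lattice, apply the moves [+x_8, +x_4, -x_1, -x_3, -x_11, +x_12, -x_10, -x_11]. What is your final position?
(2, -8, -3, -4, -9, 9, -8, 3, -10, -2, -6, -6)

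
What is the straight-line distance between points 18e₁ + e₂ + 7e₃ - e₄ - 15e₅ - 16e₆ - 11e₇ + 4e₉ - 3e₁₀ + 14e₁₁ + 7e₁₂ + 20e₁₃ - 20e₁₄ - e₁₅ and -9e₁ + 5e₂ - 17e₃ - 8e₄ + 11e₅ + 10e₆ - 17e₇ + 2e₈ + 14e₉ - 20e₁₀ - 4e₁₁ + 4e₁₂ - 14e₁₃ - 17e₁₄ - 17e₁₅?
70.0357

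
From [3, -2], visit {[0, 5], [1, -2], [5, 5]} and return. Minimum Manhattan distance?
24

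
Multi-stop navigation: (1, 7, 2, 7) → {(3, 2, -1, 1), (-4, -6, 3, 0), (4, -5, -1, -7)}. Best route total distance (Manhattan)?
52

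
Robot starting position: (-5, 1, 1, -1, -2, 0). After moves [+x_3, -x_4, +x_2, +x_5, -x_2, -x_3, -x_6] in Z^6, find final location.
(-5, 1, 1, -2, -1, -1)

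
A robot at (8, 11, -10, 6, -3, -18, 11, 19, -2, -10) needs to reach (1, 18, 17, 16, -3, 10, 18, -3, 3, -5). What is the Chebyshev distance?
28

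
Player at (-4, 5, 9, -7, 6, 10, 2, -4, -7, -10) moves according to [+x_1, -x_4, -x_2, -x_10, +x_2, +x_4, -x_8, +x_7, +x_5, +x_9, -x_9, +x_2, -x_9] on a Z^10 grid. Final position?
(-3, 6, 9, -7, 7, 10, 3, -5, -8, -11)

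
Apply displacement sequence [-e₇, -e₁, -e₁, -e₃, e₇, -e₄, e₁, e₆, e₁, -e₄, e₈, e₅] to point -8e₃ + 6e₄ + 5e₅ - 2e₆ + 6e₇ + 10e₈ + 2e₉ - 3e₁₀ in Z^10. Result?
(0, 0, -9, 4, 6, -1, 6, 11, 2, -3)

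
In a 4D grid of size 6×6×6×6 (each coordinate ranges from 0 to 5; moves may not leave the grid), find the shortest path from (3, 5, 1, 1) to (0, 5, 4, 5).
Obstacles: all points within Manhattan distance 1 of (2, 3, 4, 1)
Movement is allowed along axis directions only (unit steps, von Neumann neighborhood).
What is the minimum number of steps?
10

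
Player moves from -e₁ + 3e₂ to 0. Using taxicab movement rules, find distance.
4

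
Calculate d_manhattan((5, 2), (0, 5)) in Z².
8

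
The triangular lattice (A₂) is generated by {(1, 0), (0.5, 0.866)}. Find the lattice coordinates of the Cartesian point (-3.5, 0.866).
-4b₁ + b₂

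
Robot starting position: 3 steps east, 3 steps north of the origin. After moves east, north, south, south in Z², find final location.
(4, 2)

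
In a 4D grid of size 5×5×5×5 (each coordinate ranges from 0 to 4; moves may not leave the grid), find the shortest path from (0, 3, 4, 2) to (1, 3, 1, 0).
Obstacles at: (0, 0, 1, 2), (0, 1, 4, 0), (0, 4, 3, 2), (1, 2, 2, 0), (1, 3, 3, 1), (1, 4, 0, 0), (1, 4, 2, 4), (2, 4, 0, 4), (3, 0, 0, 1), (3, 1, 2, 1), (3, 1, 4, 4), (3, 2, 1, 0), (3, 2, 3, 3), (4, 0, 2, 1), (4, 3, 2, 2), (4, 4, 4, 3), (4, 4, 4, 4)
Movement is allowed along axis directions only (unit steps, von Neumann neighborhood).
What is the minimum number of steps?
6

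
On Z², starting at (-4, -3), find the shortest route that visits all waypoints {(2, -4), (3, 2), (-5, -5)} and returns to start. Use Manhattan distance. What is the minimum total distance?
30
(one optimal route: (-4, -3) → (3, 2) → (2, -4) → (-5, -5) → (-4, -3))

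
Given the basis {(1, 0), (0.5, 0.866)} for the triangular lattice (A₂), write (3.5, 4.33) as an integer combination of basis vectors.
b₁ + 5b₂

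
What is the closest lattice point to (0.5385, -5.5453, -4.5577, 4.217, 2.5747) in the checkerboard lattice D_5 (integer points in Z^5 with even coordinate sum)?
(0, -6, -5, 4, 3)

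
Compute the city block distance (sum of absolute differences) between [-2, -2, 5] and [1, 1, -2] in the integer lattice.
13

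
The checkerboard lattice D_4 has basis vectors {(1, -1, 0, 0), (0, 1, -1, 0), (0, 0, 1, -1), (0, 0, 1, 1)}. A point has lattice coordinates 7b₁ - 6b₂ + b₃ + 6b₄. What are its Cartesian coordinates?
(7, -13, 13, 5)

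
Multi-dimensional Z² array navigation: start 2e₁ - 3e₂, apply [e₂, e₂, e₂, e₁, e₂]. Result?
(3, 1)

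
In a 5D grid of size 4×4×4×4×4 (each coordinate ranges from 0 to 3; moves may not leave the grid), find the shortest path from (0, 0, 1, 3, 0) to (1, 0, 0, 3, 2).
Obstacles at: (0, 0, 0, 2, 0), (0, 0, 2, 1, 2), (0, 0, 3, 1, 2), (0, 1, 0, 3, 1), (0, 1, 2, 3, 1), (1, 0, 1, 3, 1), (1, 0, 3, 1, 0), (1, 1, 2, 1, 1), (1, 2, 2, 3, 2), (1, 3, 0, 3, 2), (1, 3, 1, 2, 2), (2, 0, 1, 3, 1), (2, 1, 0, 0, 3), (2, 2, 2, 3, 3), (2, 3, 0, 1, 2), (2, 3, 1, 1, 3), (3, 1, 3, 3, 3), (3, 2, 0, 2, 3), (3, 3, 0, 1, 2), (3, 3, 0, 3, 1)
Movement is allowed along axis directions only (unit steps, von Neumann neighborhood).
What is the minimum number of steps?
4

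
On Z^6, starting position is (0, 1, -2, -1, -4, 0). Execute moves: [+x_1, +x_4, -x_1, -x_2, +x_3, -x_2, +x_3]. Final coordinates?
(0, -1, 0, 0, -4, 0)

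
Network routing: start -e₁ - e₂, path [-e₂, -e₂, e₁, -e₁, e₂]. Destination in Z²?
(-1, -2)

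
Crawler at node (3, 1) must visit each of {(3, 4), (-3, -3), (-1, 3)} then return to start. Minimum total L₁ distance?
26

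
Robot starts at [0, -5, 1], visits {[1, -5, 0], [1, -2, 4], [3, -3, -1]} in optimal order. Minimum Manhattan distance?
15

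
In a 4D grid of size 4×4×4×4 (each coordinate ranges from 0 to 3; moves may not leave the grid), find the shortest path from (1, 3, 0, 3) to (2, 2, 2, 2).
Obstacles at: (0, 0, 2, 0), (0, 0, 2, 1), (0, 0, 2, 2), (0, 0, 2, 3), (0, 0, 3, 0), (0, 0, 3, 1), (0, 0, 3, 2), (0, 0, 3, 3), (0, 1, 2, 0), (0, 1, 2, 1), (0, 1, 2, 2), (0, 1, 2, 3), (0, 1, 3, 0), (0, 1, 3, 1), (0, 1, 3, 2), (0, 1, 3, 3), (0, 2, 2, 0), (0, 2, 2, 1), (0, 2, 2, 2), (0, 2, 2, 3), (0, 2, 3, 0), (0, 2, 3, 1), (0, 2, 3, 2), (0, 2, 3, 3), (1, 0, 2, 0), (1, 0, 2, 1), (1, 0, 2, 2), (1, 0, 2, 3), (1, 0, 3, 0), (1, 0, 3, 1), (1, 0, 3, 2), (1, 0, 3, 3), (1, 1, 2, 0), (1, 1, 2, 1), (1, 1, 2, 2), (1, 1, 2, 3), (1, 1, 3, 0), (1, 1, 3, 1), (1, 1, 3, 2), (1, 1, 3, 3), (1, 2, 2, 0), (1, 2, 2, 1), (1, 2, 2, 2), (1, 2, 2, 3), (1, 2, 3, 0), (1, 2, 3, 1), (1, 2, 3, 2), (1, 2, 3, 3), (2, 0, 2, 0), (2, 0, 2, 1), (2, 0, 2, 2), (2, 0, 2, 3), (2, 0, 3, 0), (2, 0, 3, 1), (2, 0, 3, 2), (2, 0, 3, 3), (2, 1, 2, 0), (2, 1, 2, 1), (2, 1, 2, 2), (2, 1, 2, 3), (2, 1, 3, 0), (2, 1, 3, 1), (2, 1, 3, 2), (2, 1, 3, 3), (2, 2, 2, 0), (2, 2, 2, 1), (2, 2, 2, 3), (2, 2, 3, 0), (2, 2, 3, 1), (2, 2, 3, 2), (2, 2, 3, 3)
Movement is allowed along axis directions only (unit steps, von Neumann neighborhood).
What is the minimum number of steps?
5
(one shortest path: (1, 3, 0, 3) → (2, 3, 0, 3) → (2, 2, 0, 3) → (2, 2, 1, 3) → (2, 2, 1, 2) → (2, 2, 2, 2))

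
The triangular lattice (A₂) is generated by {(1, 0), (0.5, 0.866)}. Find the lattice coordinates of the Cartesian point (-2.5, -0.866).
-2b₁ - b₂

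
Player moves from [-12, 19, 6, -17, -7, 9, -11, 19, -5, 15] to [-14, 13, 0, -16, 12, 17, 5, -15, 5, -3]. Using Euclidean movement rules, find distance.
48.3529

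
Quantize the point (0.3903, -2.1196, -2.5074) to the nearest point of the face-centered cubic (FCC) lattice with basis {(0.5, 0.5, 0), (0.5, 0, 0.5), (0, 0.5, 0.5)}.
(0.5, -2, -2.5)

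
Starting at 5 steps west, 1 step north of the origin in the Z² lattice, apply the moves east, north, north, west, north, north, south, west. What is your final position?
(-6, 4)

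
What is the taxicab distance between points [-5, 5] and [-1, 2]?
7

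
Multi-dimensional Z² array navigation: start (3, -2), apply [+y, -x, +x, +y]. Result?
(3, 0)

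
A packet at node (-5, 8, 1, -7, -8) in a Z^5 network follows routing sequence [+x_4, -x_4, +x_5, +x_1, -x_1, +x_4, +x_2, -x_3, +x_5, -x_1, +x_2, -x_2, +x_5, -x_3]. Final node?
(-6, 9, -1, -6, -5)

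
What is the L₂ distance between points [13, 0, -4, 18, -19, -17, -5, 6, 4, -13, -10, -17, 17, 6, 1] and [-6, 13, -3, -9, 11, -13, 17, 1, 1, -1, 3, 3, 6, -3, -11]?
61.2617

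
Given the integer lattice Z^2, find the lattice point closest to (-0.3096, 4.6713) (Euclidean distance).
(0, 5)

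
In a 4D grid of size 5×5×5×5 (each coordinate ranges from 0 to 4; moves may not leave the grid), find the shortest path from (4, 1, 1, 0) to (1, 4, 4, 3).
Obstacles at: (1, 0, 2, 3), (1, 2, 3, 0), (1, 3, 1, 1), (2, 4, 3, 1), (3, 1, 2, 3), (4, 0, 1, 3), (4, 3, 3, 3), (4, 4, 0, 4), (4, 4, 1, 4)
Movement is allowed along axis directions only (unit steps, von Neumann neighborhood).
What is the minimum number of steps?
12
(one shortest path: (4, 1, 1, 0) → (3, 1, 1, 0) → (2, 1, 1, 0) → (1, 1, 1, 0) → (1, 2, 1, 0) → (1, 3, 1, 0) → (1, 4, 1, 0) → (1, 4, 2, 0) → (1, 4, 3, 0) → (1, 4, 4, 0) → (1, 4, 4, 1) → (1, 4, 4, 2) → (1, 4, 4, 3))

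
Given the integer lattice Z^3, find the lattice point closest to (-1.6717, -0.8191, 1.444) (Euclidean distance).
(-2, -1, 1)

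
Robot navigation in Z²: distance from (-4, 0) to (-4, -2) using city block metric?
2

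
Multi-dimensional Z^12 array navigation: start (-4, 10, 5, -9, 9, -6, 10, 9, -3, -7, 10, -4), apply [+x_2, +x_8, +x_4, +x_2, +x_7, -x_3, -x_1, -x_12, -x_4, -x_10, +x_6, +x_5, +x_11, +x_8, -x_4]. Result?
(-5, 12, 4, -10, 10, -5, 11, 11, -3, -8, 11, -5)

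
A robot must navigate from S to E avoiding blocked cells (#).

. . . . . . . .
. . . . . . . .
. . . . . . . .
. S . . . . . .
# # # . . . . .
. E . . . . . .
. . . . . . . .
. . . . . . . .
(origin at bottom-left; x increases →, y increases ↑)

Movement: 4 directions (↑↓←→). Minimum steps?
6
(one shortest path: (1, 4) → (2, 4) → (3, 4) → (3, 3) → (3, 2) → (2, 2) → (1, 2))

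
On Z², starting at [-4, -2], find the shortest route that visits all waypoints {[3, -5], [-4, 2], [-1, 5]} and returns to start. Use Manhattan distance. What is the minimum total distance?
34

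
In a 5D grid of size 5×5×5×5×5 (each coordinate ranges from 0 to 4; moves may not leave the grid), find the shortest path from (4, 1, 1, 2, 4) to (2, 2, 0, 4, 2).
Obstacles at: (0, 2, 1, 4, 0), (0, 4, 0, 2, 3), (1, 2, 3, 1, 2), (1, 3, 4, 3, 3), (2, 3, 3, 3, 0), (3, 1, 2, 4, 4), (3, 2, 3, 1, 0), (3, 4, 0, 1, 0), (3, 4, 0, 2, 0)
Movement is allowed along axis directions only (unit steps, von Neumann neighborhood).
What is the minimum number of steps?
8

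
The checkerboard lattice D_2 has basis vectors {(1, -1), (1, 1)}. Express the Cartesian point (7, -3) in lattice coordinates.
5b₁ + 2b₂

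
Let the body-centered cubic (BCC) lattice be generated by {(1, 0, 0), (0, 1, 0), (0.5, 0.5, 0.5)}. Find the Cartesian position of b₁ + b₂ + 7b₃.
(4.5, 4.5, 3.5)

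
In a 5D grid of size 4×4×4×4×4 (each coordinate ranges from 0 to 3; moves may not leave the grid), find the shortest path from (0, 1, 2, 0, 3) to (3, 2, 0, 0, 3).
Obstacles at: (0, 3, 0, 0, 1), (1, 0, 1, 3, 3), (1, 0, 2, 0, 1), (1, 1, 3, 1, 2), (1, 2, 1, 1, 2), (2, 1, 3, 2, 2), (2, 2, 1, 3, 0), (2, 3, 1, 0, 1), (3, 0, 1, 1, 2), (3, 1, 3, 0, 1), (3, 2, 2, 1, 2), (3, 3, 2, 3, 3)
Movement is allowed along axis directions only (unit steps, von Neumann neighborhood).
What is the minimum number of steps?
6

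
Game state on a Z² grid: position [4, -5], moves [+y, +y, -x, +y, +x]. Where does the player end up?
(4, -2)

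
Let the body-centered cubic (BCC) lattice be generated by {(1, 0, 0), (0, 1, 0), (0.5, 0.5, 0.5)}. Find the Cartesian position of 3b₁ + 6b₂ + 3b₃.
(4.5, 7.5, 1.5)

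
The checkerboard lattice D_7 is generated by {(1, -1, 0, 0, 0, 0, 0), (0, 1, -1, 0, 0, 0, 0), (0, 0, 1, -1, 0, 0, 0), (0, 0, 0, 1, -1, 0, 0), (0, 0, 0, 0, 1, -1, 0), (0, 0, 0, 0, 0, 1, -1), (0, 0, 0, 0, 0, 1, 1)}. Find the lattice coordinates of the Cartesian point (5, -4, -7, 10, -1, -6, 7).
5b₁ + b₂ - 6b₃ + 4b₄ + 3b₅ - 5b₆ + 2b₇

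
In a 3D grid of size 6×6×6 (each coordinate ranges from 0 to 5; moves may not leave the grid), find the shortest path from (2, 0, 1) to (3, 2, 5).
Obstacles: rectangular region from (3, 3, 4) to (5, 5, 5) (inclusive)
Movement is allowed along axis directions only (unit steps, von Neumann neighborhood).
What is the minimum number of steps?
7
(one shortest path: (2, 0, 1) → (3, 0, 1) → (3, 1, 1) → (3, 2, 1) → (3, 2, 2) → (3, 2, 3) → (3, 2, 4) → (3, 2, 5))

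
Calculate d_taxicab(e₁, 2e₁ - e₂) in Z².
2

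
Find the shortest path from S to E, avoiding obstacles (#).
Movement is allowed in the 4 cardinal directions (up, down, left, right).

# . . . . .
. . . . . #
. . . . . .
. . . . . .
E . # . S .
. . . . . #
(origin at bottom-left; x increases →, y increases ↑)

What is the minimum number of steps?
6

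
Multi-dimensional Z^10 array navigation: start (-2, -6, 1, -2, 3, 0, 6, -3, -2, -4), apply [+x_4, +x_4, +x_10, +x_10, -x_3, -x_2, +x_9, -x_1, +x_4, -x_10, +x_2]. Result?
(-3, -6, 0, 1, 3, 0, 6, -3, -1, -3)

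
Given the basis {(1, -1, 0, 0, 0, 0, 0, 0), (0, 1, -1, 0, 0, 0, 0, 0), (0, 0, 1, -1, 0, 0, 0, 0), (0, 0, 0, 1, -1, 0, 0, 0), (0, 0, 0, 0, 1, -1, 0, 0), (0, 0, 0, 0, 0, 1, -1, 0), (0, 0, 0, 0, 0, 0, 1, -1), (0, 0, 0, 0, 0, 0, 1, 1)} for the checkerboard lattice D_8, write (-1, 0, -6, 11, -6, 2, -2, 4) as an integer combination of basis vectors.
-b₁ - b₂ - 7b₃ + 4b₄ - 2b₅ - 3b₇ + b₈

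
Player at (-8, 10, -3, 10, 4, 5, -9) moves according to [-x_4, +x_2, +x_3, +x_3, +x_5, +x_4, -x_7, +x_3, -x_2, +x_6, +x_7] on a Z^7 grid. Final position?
(-8, 10, 0, 10, 5, 6, -9)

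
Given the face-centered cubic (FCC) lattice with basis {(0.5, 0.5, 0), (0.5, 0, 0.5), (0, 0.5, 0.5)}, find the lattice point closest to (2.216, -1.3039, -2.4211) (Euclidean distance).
(2, -1.5, -2.5)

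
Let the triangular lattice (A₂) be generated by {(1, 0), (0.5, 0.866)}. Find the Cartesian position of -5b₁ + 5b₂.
(-2.5, 4.33)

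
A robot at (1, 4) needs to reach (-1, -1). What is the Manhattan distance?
7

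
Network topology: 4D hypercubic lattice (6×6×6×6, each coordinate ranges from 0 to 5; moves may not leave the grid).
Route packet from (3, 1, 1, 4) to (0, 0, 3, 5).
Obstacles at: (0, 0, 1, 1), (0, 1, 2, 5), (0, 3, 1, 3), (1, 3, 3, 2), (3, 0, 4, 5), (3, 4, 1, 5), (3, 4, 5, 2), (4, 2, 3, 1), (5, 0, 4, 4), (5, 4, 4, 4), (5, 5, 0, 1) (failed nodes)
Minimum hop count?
7
(one shortest path: (3, 1, 1, 4) → (2, 1, 1, 4) → (1, 1, 1, 4) → (0, 1, 1, 4) → (0, 0, 1, 4) → (0, 0, 2, 4) → (0, 0, 3, 4) → (0, 0, 3, 5))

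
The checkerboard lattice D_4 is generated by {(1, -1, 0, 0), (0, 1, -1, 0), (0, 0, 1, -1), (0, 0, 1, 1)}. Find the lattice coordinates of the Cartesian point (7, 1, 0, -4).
7b₁ + 8b₂ + 6b₃ + 2b₄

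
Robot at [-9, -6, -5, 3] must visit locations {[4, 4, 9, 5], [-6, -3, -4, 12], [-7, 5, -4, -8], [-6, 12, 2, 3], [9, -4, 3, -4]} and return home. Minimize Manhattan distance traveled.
160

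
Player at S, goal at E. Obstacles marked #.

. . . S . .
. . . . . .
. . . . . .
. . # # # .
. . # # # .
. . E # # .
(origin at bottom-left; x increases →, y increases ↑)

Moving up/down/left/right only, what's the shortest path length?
8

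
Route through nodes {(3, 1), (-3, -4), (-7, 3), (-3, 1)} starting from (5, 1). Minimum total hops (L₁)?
24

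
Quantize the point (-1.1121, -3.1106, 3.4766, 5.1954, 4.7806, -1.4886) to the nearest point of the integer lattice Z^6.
(-1, -3, 3, 5, 5, -1)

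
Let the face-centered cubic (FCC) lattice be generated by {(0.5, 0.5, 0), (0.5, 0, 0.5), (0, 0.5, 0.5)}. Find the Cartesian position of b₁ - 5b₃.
(0.5, -2, -2.5)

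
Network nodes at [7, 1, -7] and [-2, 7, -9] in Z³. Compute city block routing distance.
17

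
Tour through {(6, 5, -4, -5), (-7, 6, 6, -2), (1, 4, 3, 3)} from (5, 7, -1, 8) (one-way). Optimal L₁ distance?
58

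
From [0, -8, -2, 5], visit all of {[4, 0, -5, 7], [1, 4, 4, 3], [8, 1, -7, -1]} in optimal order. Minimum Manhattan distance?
56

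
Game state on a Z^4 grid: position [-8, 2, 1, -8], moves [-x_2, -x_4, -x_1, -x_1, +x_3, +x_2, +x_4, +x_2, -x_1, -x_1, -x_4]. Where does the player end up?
(-12, 3, 2, -9)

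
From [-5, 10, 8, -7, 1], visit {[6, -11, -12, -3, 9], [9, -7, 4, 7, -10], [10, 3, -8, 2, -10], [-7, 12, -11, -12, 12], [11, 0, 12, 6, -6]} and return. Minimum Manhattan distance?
234
(one optimal route: (-5, 10, 8, -7, 1) → (-7, 12, -11, -12, 12) → (6, -11, -12, -3, 9) → (10, 3, -8, 2, -10) → (9, -7, 4, 7, -10) → (11, 0, 12, 6, -6) → (-5, 10, 8, -7, 1))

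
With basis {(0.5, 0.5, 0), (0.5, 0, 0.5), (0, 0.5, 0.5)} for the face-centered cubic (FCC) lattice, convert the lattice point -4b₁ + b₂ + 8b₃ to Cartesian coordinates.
(-1.5, 2, 4.5)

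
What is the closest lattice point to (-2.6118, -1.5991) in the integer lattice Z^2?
(-3, -2)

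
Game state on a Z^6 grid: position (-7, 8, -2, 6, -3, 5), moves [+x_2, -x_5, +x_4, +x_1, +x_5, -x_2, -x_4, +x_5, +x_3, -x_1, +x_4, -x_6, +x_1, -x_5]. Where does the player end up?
(-6, 8, -1, 7, -3, 4)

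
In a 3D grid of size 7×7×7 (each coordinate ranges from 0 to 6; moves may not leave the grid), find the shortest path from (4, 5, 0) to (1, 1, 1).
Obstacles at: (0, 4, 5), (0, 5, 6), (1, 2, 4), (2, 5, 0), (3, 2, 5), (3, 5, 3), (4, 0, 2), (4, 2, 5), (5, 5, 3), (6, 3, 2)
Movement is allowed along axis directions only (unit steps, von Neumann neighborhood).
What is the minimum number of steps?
8
(one shortest path: (4, 5, 0) → (3, 5, 0) → (3, 4, 0) → (2, 4, 0) → (1, 4, 0) → (1, 3, 0) → (1, 2, 0) → (1, 1, 0) → (1, 1, 1))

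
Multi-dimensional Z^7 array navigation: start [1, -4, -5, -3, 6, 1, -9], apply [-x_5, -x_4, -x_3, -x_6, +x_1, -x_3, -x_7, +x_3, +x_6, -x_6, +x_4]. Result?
(2, -4, -6, -3, 5, 0, -10)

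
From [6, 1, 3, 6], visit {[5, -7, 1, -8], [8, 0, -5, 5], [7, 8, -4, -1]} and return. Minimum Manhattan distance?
82
(one optimal route: (6, 1, 3, 6) → (5, -7, 1, -8) → (7, 8, -4, -1) → (8, 0, -5, 5) → (6, 1, 3, 6))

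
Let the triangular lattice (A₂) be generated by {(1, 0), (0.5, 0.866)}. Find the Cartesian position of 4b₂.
(2, 3.464)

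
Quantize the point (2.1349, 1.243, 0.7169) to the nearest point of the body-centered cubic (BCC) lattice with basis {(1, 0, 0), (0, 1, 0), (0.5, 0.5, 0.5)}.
(2, 1, 1)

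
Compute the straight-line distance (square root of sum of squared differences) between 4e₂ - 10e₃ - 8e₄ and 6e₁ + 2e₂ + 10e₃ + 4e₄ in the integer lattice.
24.1661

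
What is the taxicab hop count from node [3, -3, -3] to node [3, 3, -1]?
8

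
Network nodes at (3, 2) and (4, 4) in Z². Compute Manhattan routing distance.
3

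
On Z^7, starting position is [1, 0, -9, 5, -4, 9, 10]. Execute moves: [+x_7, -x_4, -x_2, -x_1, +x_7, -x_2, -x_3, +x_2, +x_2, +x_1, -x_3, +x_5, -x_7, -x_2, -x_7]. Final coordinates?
(1, -1, -11, 4, -3, 9, 10)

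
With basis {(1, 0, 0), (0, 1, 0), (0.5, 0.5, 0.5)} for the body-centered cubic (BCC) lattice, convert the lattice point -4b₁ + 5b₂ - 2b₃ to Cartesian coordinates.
(-5, 4, -1)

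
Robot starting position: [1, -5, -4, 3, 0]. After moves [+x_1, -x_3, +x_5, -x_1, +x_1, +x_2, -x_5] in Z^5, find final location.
(2, -4, -5, 3, 0)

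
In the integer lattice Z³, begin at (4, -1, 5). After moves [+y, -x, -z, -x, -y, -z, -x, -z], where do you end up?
(1, -1, 2)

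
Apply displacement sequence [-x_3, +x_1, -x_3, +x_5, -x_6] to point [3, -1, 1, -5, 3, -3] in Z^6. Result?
(4, -1, -1, -5, 4, -4)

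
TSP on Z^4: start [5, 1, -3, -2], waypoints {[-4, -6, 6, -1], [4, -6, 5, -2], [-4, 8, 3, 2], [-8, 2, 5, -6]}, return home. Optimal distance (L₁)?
90
(one optimal route: (5, 1, -3, -2) → (4, -6, 5, -2) → (-4, -6, 6, -1) → (-8, 2, 5, -6) → (-4, 8, 3, 2) → (5, 1, -3, -2))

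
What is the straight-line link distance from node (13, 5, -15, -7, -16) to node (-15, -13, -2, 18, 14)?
52.9339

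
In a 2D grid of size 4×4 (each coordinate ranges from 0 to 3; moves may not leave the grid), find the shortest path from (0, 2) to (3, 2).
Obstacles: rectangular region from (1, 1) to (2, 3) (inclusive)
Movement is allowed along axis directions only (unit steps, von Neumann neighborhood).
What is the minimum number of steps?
7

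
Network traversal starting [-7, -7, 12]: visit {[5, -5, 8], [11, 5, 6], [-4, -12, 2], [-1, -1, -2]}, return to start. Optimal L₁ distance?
98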